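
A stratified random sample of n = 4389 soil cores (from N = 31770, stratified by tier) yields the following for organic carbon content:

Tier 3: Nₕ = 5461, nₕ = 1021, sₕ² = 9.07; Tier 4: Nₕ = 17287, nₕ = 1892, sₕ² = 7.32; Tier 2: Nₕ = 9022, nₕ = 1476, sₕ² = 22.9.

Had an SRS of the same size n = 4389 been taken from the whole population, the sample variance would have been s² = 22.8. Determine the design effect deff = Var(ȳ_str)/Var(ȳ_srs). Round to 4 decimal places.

0.5093

Var(ȳ_str) = Σ Wₕ²(1−fₕ)sₕ²/nₕ with Wₕ = Nₕ/31770:
  Tier 3: (5461/31770)²·(1−1021/5461)·9.07/1021 = 2.1340386 × 10^-4
  Tier 4: (17287/31770)²·(1−1892/17287)·7.32/1892 = 0.0010201284
  Tier 2: (9022/31770)²·(1−1476/9022)·22.9/1476 = 0.0010464882
  → Var(ȳ_str) = 0.0022800205.
Var(ȳ_srs) = (1 − 4389/31770)·22.8/4389 = 0.004477147.
deff = 0.0022800205 / 0.004477147 = 0.5093.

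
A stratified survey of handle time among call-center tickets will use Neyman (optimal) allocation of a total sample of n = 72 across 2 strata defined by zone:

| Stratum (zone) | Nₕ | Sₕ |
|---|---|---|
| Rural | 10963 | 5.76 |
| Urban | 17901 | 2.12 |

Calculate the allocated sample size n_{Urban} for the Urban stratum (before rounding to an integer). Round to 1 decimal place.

Neyman allocation: nₕ = n·NₕSₕ / Σⱼ NⱼSⱼ.
Σ NⱼSⱼ = 10963·5.76 + 17901·2.12 = 101097.
n_{Urban} = 72·17901·2.12 / 101097 = 27.0.

27.0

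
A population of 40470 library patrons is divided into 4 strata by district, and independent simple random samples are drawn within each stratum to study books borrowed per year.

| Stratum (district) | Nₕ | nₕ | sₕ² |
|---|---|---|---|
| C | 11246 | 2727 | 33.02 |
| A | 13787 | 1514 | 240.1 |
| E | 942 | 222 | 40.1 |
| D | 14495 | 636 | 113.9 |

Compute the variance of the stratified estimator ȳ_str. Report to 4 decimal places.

Var(ȳ_str) = Σₕ Wₕ²(1 − fₕ)sₕ²/nₕ with Wₕ = Nₕ/N, N = 40470.
C: Wₕ = 0.27788485; term = 0.27788485²·(1 − 0.24248622)·33.02/2727 = 7.0829181 × 10^-4.
A: Wₕ = 0.34067210; term = 0.34067210²·(1 − 0.10981359)·240.1/1514 = 0.016384017.
E: Wₕ = 0.02327650; term = 0.02327650²·(1 − 0.23566879)·40.1/222 = 7.480117 × 10^-5.
D: Wₕ = 0.35816654; term = 0.35816654²·(1 − 0.04387720)·113.9/636 = 0.021965966.
Sum = 0.039133076.

0.0391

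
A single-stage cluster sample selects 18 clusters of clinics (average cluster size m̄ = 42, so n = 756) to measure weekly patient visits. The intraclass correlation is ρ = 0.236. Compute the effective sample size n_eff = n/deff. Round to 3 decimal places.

deff = 1 + (42 − 1)·0.236 = 1 + 9.676 = 10.676.
n_eff = 756 / 10.676 = 70.813.

70.813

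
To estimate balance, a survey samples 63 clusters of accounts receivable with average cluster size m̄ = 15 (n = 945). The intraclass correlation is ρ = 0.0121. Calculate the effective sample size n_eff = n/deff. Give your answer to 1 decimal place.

deff = 1 + (15 − 1)·0.0121 = 1 + 0.1694 = 1.1694.
n_eff = 945 / 1.1694 = 808.1.

808.1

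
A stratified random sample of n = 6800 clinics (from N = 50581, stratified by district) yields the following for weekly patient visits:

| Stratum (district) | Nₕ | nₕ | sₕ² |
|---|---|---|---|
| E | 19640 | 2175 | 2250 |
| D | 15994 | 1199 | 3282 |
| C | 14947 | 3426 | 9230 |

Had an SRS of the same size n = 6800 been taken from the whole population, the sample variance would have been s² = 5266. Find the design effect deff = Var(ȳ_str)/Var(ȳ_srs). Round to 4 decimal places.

Var(ȳ_str) = Σ Wₕ²(1−fₕ)sₕ²/nₕ with Wₕ = Nₕ/50581:
  E: (19640/50581)²·(1−2175/19640)·2250/2175 = 0.13869427
  D: (15994/50581)²·(1−1199/15994)·3282/1199 = 0.25317256
  C: (14947/50581)²·(1−3426/14947)·9230/3426 = 0.18133587
  → Var(ȳ_str) = 0.5732027.
Var(ȳ_srs) = (1 − 6800/50581)·5266/6800 = 0.67030153.
deff = 0.5732027 / 0.67030153 = 0.8551.

0.8551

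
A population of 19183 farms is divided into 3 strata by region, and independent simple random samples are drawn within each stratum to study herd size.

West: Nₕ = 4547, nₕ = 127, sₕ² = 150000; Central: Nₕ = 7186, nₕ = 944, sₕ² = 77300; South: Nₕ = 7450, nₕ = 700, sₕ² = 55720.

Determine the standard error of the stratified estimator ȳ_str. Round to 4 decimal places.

9.2393

Var(ȳ_str) = Σₕ Wₕ²(1 − fₕ)sₕ²/nₕ with Wₕ = Nₕ/N, N = 19183.
West: Wₕ = 0.23703279; term = 0.23703279²·(1 − 0.02793050)·150000/127 = 64.506237.
Central: Wₕ = 0.37460251; term = 0.37460251²·(1 − 0.13136655)·77300/944 = 9.9812613.
South: Wₕ = 0.38836470; term = 0.38836470²·(1 − 0.09395973)·55720/700 = 10.877775.
Sum = 85.365273.
SE = √(85.365273) = 9.2393.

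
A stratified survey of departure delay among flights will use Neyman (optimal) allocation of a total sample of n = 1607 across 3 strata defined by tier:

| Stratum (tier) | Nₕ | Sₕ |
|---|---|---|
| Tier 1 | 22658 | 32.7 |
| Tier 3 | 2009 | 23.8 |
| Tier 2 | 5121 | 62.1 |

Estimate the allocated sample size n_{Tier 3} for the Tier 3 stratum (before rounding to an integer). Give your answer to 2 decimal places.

69.43

Neyman allocation: nₕ = n·NₕSₕ / Σⱼ NⱼSⱼ.
Σ NⱼSⱼ = 22658·32.7 + 2009·23.8 + 5121·62.1 = 1.1067449 × 10^6.
n_{Tier 3} = 1607·2009·23.8 / (1.1067449 × 10^6) = 69.43.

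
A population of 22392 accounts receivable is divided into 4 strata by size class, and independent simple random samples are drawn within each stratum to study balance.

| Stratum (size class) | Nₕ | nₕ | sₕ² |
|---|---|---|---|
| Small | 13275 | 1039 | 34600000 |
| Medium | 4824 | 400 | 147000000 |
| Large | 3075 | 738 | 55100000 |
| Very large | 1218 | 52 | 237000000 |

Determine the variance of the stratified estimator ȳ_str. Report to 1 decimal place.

Var(ȳ_str) = Σₕ Wₕ²(1 − fₕ)sₕ²/nₕ with Wₕ = Nₕ/N, N = 22392.
Small: Wₕ = 0.59284566; term = 0.59284566²·(1 − 0.07826742)·34600000/1039 = 10788.195.
Medium: Wₕ = 0.21543408; term = 0.21543408²·(1 − 0.08291874)·147000000/400 = 15642.062.
Large: Wₕ = 0.13732583; term = 0.13732583²·(1 − 0.24000000)·55100000/738 = 1070.0727.
Very large: Wₕ = 0.05439443; term = 0.05439443²·(1 − 0.04269294)·237000000/52 = 12909.371.
Sum = 40409.701.

40409.7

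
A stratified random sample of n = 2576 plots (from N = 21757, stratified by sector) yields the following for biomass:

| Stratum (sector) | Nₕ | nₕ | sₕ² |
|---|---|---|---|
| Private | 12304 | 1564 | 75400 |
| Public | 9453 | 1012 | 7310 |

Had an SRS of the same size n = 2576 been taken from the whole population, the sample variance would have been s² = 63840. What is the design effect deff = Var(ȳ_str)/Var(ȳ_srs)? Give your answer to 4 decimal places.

Var(ȳ_str) = Σ Wₕ²(1−fₕ)sₕ²/nₕ with Wₕ = Nₕ/21757:
  Private: (12304/21757)²·(1−1564/12304)·75400/1564 = 13.458206
  Public: (9453/21757)²·(1−1012/9453)·7310/1012 = 1.2175937
  → Var(ȳ_str) = 14.6758.
Var(ȳ_srs) = (1 − 2576/21757)·63840/2576 = 21.848381.
deff = 14.6758 / 21.848381 = 0.6717.

0.6717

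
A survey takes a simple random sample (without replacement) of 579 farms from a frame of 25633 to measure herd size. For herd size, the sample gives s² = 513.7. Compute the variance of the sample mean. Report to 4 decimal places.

Under SRS without replacement, Var(ȳ) = (1 − f)·s²/n with f = n/N = 579/25633 = 0.02258807.
Var(ȳ) = (1 − 0.02258807)·513.7/579 = 0.97741193·0.88721934 = 0.86717877.

0.8672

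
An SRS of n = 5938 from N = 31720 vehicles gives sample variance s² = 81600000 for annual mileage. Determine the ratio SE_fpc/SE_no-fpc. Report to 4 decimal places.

0.9016

f = n/N = 5938/31720 = 0.18720050.
SE_no-fpc = √(s²/n) = 117.22628; SE_fpc = √((1−f)s²/n) = 105.68581.
Ratio = √(1−f) = 0.90155393.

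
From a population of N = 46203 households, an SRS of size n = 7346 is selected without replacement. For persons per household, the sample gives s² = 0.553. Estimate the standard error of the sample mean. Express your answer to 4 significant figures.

0.007957

Under SRS without replacement, Var(ȳ) = (1 − f)·s²/n with f = n/N = 7346/46203 = 0.15899400.
Var(ȳ) = (1 − 0.15899400)·0.553/7346 = 0.84100600·7.5279063 × 10^-5 = 6.3310144 × 10^-5.
SE(ȳ) = √(6.3310144 × 10^-5) = 0.007957.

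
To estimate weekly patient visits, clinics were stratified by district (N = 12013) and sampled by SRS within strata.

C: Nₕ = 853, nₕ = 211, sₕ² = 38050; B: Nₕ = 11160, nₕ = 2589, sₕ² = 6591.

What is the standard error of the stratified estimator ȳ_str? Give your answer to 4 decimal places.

1.5400

Var(ȳ_str) = Σₕ Wₕ²(1 − fₕ)sₕ²/nₕ with Wₕ = Nₕ/N, N = 12013.
C: Wₕ = 0.07100641; term = 0.07100641²·(1 − 0.24736225)·38050/211 = 0.68431067.
B: Wₕ = 0.92899359; term = 0.92899359²·(1 − 0.23198925)·6591/2589 = 1.6873765.
Sum = 2.3716872.
SE = √(2.3716872) = 1.5400.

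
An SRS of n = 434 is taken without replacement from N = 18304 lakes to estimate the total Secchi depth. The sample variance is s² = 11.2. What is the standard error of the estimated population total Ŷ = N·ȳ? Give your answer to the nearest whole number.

Var(Ŷ) = N²·Var(ȳ) = N²·(1 − n/N)·s²/n.
f = 434/18304 = 0.02371066; Var(ȳ) = 0.97628934·11.2/434 = 0.025194564.
Var(Ŷ) = 18304² · 0.025194564 = 8.4410964 × 10^6.
SE(Ŷ) = √(8.4410964 × 10^6) = 2905.

2905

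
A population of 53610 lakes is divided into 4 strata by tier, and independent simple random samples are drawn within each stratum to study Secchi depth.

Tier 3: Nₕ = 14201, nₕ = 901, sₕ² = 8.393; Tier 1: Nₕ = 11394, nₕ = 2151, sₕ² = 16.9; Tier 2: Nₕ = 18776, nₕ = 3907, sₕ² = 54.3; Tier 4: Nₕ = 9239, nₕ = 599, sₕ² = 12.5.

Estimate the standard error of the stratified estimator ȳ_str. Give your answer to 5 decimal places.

0.05320

Var(ȳ_str) = Σₕ Wₕ²(1 − fₕ)sₕ²/nₕ with Wₕ = Nₕ/N, N = 53610.
Tier 3: Wₕ = 0.26489461; term = 0.26489461²·(1 − 0.06344624)·8.393/901 = 6.1216907 × 10^-4.
Tier 1: Wₕ = 0.21253497; term = 0.21253497²·(1 − 0.18878357)·16.9/2151 = 2.8790145 × 10^-4.
Tier 2: Wₕ = 0.35023317; term = 0.35023317²·(1 − 0.20808479)·54.3/3907 = 0.0013500493.
Tier 4: Wₕ = 0.17233725; term = 0.17233725²·(1 − 0.06483386)·12.5/599 = 5.7960255 × 10^-4.
Sum = 0.0028297224.
SE = √(0.0028297224) = 0.05320.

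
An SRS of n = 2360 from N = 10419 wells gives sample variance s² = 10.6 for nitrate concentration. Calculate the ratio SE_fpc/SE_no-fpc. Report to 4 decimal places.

f = n/N = 2360/10419 = 0.22650926.
SE_no-fpc = √(s²/n) = 0.067018844; SE_fpc = √((1−f)s²/n) = 0.058941949.
Ratio = √(1−f) = 0.87948322.

0.8795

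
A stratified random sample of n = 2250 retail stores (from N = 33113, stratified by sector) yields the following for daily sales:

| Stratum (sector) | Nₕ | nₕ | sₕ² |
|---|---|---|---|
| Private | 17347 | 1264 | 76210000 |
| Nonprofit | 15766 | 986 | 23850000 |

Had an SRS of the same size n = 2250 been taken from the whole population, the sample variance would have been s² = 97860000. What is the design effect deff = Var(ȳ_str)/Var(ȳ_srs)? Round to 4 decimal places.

Var(ȳ_str) = Σ Wₕ²(1−fₕ)sₕ²/nₕ with Wₕ = Nₕ/33113:
  Private: (17347/33113)²·(1−1264/17347)·76210000/1264 = 15341.198
  Nonprofit: (15766/33113)²·(1−986/15766)·23850000/986 = 5140.5592
  → Var(ȳ_str) = 20481.757.
Var(ȳ_srs) = (1 − 2250/33113)·97860000/2250 = 40537.999.
deff = 20481.757 / 40537.999 = 0.5052.

0.5052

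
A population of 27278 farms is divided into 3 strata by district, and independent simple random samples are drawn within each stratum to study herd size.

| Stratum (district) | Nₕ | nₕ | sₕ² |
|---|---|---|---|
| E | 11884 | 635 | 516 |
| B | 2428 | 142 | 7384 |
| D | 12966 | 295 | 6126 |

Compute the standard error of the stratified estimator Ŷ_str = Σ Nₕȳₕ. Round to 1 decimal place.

61716.8

Var(Ŷ_str) = Σₕ Nₕ²(1 − fₕ)sₕ²/nₕ.
E: 11884²·(1 − 635/11884)·516/635 = 1.0863069 × 10^8.
B: 2428²·(1 − 142/2428)·7384/142 = 2.8862122 × 10^8.
D: 12966²·(1 − 295/12966)·6126/295 = 3.4117082 × 10^9.
Sum = 3.8089601 × 10^9.
SE = √(3.8089601 × 10^9) = 61716.8.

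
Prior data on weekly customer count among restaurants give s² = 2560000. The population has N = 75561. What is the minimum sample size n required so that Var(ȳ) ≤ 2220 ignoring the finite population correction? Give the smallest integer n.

Without fpc, n₀ = s²/D = 2560000/2220 = 1153.1532.
Rounding up, n = 1154.

1154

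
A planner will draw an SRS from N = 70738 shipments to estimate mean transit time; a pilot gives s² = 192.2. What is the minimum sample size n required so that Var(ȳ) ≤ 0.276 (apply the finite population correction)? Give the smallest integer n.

690

Without fpc, n₀ = s²/D = 192.2/0.276 = 696.3768.
With fpc, (1 − n/N)·s²/n ≤ D requires n ≥ n₀/(1 + n₀/N) = 696.3768/(1 + 696.3768/70738) = 689.5882.
Rounding up, n = 690.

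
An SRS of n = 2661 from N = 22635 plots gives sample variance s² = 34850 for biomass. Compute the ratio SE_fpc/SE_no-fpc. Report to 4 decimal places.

0.9394

f = n/N = 2661/22635 = 0.11756130.
SE_no-fpc = √(s²/n) = 3.6189198; SE_fpc = √((1−f)s²/n) = 3.3995484.
Ratio = √(1−f) = 0.93938208.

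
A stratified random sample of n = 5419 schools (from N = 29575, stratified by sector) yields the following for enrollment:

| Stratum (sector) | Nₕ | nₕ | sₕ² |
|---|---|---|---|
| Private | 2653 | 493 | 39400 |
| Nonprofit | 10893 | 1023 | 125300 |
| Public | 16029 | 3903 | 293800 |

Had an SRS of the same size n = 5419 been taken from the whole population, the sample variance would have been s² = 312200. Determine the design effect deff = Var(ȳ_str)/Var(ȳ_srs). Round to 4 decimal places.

0.6866

Var(ȳ_str) = Σ Wₕ²(1−fₕ)sₕ²/nₕ with Wₕ = Nₕ/29575:
  Private: (2653/29575)²·(1−493/2653)·39400/493 = 0.52358934
  Nonprofit: (10893/29575)²·(1−1023/10893)·125300/1023 = 15.055341
  Public: (16029/29575)²·(1−3903/16029)·293800/3903 = 16.727372
  → Var(ȳ_str) = 32.306302.
Var(ȳ_srs) = (1 − 5419/29575)·312200/5419 = 47.055893.
deff = 32.306302 / 47.055893 = 0.6866.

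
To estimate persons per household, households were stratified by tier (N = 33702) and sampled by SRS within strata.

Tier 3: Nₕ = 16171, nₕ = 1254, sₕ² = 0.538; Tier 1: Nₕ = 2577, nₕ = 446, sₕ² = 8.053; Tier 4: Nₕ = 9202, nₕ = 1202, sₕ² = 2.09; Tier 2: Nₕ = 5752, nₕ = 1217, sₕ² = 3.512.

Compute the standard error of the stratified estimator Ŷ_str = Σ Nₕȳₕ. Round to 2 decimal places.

637.12

Var(Ŷ_str) = Σₕ Nₕ²(1 − fₕ)sₕ²/nₕ.
Tier 3: 16171²·(1 − 1254/16171)·0.538/1254 = 103491.12.
Tier 1: 2577²·(1 − 446/2577)·8.053/446 = 99156.39.
Tier 4: 9202²·(1 − 1202/9202)·2.09/1202 = 128001.2.
Tier 2: 5752²·(1 − 1217/5752)·3.512/1217 = 75276.618.
Sum = 405925.33.
SE = √(405925.33) = 637.12.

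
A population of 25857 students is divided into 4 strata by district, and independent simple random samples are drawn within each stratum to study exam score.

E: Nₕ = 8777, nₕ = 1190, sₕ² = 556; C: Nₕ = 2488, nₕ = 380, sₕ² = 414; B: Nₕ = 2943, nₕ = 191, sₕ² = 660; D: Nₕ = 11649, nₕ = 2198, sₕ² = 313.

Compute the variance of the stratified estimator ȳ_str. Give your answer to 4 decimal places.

Var(ȳ_str) = Σₕ Wₕ²(1 − fₕ)sₕ²/nₕ with Wₕ = Nₕ/N, N = 25857.
E: Wₕ = 0.33944386; term = 0.33944386²·(1 − 0.13558163)·556/1190 = 0.04653586.
C: Wₕ = 0.09622153; term = 0.09622153²·(1 − 0.15273312)·414/380 = 0.0085463654.
B: Wₕ = 0.11381831; term = 0.11381831²·(1 − 0.06489976)·660/191 = 0.041859399.
D: Wₕ = 0.45051630; term = 0.45051630²·(1 − 0.18868572)·313/2198 = 0.023449133.
Sum = 0.12039076.

0.1204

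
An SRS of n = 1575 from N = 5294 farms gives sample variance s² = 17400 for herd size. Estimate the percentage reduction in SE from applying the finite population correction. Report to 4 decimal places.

16.1851

f = n/N = 1575/5294 = 0.29750661.
SE_no-fpc = √(s²/n) = 3.3237959; SE_fpc = √((1−f)s²/n) = 2.7858355.
Ratio = √(1−f) = 0.83814879. Reduction = 100·(1 − 0.83814879) = 16.1851%.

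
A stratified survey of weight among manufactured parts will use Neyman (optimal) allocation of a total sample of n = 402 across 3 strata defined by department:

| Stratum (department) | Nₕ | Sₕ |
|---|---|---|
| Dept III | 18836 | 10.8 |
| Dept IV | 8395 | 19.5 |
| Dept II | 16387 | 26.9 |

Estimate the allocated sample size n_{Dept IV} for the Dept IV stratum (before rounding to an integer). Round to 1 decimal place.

81.5

Neyman allocation: nₕ = n·NₕSₕ / Σⱼ NⱼSⱼ.
Σ NⱼSⱼ = 18836·10.8 + 8395·19.5 + 16387·26.9 = 807941.6.
n_{Dept IV} = 402·8395·19.5 / 807941.6 = 81.5.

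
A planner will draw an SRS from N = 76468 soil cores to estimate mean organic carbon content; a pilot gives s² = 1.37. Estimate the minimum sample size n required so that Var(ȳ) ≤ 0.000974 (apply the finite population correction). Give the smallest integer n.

Without fpc, n₀ = s²/D = 1.37/0.000974 = 1406.5708.
With fpc, (1 − n/N)·s²/n ≤ D requires n ≥ n₀/(1 + n₀/N) = 1406.5708/(1 + 1406.5708/76468) = 1381.1653.
Rounding up, n = 1382.

1382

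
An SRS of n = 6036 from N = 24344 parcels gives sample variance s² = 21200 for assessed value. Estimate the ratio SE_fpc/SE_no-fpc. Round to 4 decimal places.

f = n/N = 6036/24344 = 0.24794611.
SE_no-fpc = √(s²/n) = 1.8741024; SE_fpc = √((1−f)s²/n) = 1.6252411.
Ratio = √(1−f) = 0.86721041.

0.8672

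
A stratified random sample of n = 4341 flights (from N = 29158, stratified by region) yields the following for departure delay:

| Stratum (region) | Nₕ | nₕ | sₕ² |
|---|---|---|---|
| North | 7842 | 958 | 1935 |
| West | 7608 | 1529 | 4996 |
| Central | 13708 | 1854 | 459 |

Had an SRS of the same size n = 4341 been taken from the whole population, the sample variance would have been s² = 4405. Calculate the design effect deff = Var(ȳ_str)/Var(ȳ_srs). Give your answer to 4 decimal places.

0.4091

Var(ȳ_str) = Σ Wₕ²(1−fₕ)sₕ²/nₕ with Wₕ = Nₕ/29158:
  North: (7842/29158)²·(1−958/7842)·1935/958 = 0.12825305
  West: (7608/29158)²·(1−1529/7608)·4996/1529 = 0.17774694
  Central: (13708/29158)²·(1−1854/13708)·459/1854 = 0.047318014
  → Var(ȳ_str) = 0.353318.
Var(ȳ_srs) = (1 − 4341/29158)·4405/4341 = 0.86366968.
deff = 0.353318 / 0.86366968 = 0.4091.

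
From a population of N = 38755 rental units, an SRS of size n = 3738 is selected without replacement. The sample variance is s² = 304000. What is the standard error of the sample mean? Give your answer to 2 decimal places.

8.57

Under SRS without replacement, Var(ȳ) = (1 − f)·s²/n with f = n/N = 3738/38755 = 0.09645207.
Var(ȳ) = (1 − 0.09645207)·304000/3738 = 0.90354793·81.326913 = 73.482764.
SE(ȳ) = √(73.482764) = 8.57.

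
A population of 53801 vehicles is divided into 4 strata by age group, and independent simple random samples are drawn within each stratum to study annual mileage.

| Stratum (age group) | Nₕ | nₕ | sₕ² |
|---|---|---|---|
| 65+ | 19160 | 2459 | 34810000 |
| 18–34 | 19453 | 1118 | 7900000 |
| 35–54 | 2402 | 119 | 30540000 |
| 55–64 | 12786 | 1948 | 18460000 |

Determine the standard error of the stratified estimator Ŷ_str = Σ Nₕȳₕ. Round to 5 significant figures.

3.1258 × 10^6

Var(Ŷ_str) = Σₕ Nₕ²(1 − fₕ)sₕ²/nₕ.
65+: 19160²·(1 − 2459/19160)·34810000/2459 = 4.5298464 × 10^12.
18–34: 19453²·(1 − 1118/19453)·7900000/1118 = 2.5203032 × 10^12.
35–54: 2402²·(1 − 119/2402)·30540000/119 = 1.4073463 × 10^12.
55–64: 12786²·(1 − 1948/12786)·18460000/1948 = 1.313187 × 10^12.
Sum = 9.7706829 × 10^12.
SE = √(9.7706829 × 10^12) = 3.1258 × 10^6.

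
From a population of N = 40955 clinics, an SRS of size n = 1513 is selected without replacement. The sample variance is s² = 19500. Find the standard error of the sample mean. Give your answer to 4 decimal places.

3.5231

Under SRS without replacement, Var(ȳ) = (1 − f)·s²/n with f = n/N = 1513/40955 = 0.03694299.
Var(ȳ) = (1 − 0.03694299)·19500/1513 = 0.96305701·12.888301 = 12.412169.
SE(ȳ) = √(12.412169) = 3.5231.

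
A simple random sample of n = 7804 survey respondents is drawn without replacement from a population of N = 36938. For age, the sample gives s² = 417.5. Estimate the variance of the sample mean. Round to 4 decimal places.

Under SRS without replacement, Var(ȳ) = (1 − f)·s²/n with f = n/N = 7804/36938 = 0.21127294.
Var(ȳ) = (1 − 0.21127294)·417.5/7804 = 0.78872706·0.053498206 = 0.042195483.

0.0422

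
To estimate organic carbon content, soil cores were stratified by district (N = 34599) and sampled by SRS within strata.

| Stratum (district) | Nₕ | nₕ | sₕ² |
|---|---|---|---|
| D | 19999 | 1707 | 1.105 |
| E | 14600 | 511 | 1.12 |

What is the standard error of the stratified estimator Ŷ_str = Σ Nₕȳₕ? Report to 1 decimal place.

829.3

Var(Ŷ_str) = Σₕ Nₕ²(1 − fₕ)sₕ²/nₕ.
D: 19999²·(1 − 1707/19999)·1.105/1707 = 236809.01.
E: 14600²·(1 − 511/14600)·1.12/511 = 450848.
Sum = 687657.01.
SE = √(687657.01) = 829.3.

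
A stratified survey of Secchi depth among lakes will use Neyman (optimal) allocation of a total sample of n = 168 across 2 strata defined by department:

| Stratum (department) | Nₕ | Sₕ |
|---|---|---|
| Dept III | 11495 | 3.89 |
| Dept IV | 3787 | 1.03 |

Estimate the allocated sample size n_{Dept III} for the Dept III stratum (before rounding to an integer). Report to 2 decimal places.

154.52

Neyman allocation: nₕ = n·NₕSₕ / Σⱼ NⱼSⱼ.
Σ NⱼSⱼ = 11495·3.89 + 3787·1.03 = 48616.16.
n_{Dept III} = 168·11495·3.89 / 48616.16 = 154.52.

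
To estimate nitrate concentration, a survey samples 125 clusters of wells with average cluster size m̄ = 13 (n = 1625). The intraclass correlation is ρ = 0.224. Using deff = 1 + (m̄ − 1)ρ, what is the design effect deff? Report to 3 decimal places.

3.688

deff = 1 + (13 − 1)·0.224 = 1 + 2.688 = 3.688.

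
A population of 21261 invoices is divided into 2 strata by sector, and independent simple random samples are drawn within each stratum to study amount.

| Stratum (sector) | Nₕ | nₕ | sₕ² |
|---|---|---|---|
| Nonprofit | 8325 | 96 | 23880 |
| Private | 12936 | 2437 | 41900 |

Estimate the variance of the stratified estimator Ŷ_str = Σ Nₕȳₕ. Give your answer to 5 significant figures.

1.9376 × 10^10

Var(Ŷ_str) = Σₕ Nₕ²(1 − fₕ)sₕ²/nₕ.
Nonprofit: 8325²·(1 − 96/8325)·23880/96 = 1.7040973 × 10^10.
Private: 12936²·(1 − 2437/12936)·41900/2437 = 2.3351051 × 10^9.
Sum = 1.9376078 × 10^10.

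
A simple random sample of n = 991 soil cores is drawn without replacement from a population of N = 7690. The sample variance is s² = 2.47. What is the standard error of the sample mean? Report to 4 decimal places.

Under SRS without replacement, Var(ȳ) = (1 − f)·s²/n with f = n/N = 991/7690 = 0.12886866.
Var(ȳ) = (1 − 0.12886866)·2.47/991 = 0.87113134·0.0024924319 = 0.0021712355.
SE(ȳ) = √(0.0021712355) = 0.0466.

0.0466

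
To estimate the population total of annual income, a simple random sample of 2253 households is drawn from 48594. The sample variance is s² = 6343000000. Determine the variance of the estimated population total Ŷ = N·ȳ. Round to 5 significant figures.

Var(Ŷ) = N²·Var(ȳ) = N²·(1 − n/N)·s²/n.
f = 2253/48594 = 0.04636375; Var(ȳ) = 0.95363625·6343000000/2253 = 2.6848268 × 10^6.
Var(Ŷ) = 48594² · (2.6848268 × 10^6) = 6.3398878 × 10^15.

6.3399 × 10^15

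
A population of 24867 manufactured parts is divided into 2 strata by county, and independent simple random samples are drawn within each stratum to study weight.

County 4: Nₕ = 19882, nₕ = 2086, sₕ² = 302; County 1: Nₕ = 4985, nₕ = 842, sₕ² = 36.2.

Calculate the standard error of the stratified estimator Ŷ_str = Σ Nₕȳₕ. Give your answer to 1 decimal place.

Var(Ŷ_str) = Σₕ Nₕ²(1 − fₕ)sₕ²/nₕ.
County 4: 19882²·(1 − 2086/19882)·302/2086 = 5.1224191 × 10^7.
County 1: 4985²·(1 − 842/4985)·36.2/842 = 887925.6.
Sum = 5.2112117 × 10^7.
SE = √(5.2112117 × 10^7) = 7218.9.

7218.9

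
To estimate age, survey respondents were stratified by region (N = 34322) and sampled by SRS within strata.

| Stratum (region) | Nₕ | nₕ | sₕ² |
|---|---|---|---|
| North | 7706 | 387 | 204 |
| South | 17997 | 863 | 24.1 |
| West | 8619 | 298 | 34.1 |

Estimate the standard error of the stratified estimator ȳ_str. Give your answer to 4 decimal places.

Var(ȳ_str) = Σₕ Wₕ²(1 − fₕ)sₕ²/nₕ with Wₕ = Nₕ/N, N = 34322.
North: Wₕ = 0.22452072; term = 0.22452072²·(1 − 0.05022061)·204/387 = 0.025237991.
South: Wₕ = 0.52435755; term = 0.52435755²·(1 − 0.04795244)·24.1/863 = 0.0073100433.
West: Wₕ = 0.25112173; term = 0.25112173²·(1 − 0.03457478)·34.1/298 = 0.0069666717.
Sum = 0.039514706.
SE = √(0.039514706) = 0.1988.

0.1988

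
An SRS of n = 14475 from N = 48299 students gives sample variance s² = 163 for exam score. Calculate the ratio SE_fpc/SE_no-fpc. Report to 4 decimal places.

0.8368

f = n/N = 14475/48299 = 0.29969565.
SE_no-fpc = √(s²/n) = 0.10611689; SE_fpc = √((1−f)s²/n) = 0.08880306.
Ratio = √(1−f) = 0.83684189.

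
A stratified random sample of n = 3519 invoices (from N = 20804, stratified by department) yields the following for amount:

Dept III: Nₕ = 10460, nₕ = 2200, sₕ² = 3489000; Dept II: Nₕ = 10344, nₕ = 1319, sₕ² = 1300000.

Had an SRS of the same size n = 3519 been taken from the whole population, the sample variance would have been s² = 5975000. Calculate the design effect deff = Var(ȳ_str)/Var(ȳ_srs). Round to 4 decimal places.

Var(ȳ_str) = Σ Wₕ²(1−fₕ)sₕ²/nₕ with Wₕ = Nₕ/20804:
  Dept III: (10460/20804)²·(1−2200/10460)·3489000/2200 = 316.58937
  Dept II: (10344/20804)²·(1−1319/10344)·1300000/1319 = 212.5889
  → Var(ȳ_str) = 529.17827.
Var(ȳ_srs) = (1 − 3519/20804)·5975000/3519 = 1410.7212.
deff = 529.17827 / 1410.7212 = 0.3751.

0.3751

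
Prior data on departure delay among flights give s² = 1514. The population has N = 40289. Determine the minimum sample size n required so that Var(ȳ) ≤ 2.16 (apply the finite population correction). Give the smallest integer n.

Without fpc, n₀ = s²/D = 1514/2.16 = 700.9259.
With fpc, (1 − n/N)·s²/n ≤ D requires n ≥ n₀/(1 + n₀/N) = 700.9259/(1 + 700.9259/40289) = 688.9401.
Rounding up, n = 689.

689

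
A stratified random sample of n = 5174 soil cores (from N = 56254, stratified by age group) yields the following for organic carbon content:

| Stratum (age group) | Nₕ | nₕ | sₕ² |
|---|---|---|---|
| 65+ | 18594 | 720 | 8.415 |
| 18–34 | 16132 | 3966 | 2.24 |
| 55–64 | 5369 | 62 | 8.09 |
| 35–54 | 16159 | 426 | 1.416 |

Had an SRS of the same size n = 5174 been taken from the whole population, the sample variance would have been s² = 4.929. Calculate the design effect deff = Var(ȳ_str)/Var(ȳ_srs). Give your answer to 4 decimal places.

3.1264

Var(ȳ_str) = Σ Wₕ²(1−fₕ)sₕ²/nₕ with Wₕ = Nₕ/56254:
  65+: (18594/56254)²·(1−720/18594)·8.415/720 = 0.0012274658
  18–34: (16132/56254)²·(1−3966/16132)·2.24/3966 = 3.502874 × 10^-5
  55–64: (5369/56254)²·(1−62/5369)·8.09/62 = 0.0011748773
  35–54: (16159/56254)²·(1−426/16159)·1.416/426 = 2.6703787 × 10^-4
  → Var(ȳ_str) = 0.0027044097.
Var(ȳ_srs) = (1 − 5174/56254)·4.929/5174 = 8.6502742 × 10^-4.
deff = 0.0027044097 / (8.6502742 × 10^-4) = 3.1264.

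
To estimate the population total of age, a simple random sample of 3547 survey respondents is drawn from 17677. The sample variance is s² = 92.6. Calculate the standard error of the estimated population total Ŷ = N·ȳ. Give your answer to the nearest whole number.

2554

Var(Ŷ) = N²·Var(ȳ) = N²·(1 − n/N)·s²/n.
f = 3547/17677 = 0.20065622; Var(ȳ) = 0.79934378·92.6/3547 = 0.020868123.
Var(Ŷ) = 17677² · 0.020868123 = 6.5207945 × 10^6.
SE(Ŷ) = √(6.5207945 × 10^6) = 2554.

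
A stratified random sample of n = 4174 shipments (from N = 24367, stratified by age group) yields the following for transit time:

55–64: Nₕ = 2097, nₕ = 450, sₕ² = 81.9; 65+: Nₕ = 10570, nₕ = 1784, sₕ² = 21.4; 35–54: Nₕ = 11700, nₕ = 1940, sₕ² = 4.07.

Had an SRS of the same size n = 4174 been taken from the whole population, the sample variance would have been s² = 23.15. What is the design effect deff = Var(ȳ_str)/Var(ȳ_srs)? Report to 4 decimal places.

Var(ȳ_str) = Σ Wₕ²(1−fₕ)sₕ²/nₕ with Wₕ = Nₕ/24367:
  55–64: (2097/24367)²·(1−450/2097)·81.9/450 = 0.0010586668
  65+: (10570/24367)²·(1−1784/10570)·21.4/1784 = 0.001876208
  35–54: (11700/24367)²·(1−1940/11700)·4.07/1940 = 4.0348206 × 10^-4
  → Var(ȳ_str) = 0.0033383569.
Var(ȳ_srs) = (1 − 4174/24367)·23.15/4174 = 0.0045961832.
deff = 0.0033383569 / 0.0045961832 = 0.7263.

0.7263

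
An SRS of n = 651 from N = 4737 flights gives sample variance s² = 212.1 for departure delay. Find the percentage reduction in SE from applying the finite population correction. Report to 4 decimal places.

7.1253

f = n/N = 651/4737 = 0.13742875.
SE_no-fpc = √(s²/n) = 0.57079458; SE_fpc = √((1−f)s²/n) = 0.53012383.
Ratio = √(1−f) = 0.92874714. Reduction = 100·(1 − 0.92874714) = 7.1253%.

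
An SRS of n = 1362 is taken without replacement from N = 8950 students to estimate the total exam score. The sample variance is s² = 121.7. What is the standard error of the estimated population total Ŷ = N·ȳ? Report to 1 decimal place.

2463.4

Var(Ŷ) = N²·Var(ȳ) = N²·(1 − n/N)·s²/n.
f = 1362/8950 = 0.15217877; Var(ȳ) = 0.84782123·121.7/1362 = 0.075756126.
Var(Ŷ) = 8950² · 0.075756126 = 6.0682551 × 10^6.
SE(Ŷ) = √(6.0682551 × 10^6) = 2463.4.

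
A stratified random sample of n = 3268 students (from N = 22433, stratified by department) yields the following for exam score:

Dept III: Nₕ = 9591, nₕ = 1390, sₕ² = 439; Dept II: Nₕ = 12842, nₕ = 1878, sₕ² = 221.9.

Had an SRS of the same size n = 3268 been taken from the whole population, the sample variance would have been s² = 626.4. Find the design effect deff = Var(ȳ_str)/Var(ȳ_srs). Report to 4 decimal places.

Var(ȳ_str) = Σ Wₕ²(1−fₕ)sₕ²/nₕ with Wₕ = Nₕ/22433:
  Dept III: (9591/22433)²·(1−1390/9591)·439/1390 = 0.049363473
  Dept II: (12842/22433)²·(1−1878/12842)·221.9/1878 = 0.033058922
  → Var(ȳ_str) = 0.082422395.
Var(ȳ_srs) = (1 − 3268/22433)·626.4/3268 = 0.16375372.
deff = 0.082422395 / 0.16375372 = 0.5033.

0.5033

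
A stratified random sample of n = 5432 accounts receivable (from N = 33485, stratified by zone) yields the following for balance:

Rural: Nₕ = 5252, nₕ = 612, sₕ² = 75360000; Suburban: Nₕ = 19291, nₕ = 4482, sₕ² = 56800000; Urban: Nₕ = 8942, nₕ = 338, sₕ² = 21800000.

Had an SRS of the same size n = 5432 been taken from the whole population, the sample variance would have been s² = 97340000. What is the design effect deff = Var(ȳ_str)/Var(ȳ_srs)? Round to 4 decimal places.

0.6881

Var(ȳ_str) = Σ Wₕ²(1−fₕ)sₕ²/nₕ with Wₕ = Nₕ/33485:
  Rural: (5252/33485)²·(1−612/5252)·75360000/612 = 2676.2801
  Suburban: (19291/33485)²·(1−4482/19291)·56800000/4482 = 3228.9131
  Urban: (8942/33485)²·(1−338/8942)·21800000/338 = 4425.6214
  → Var(ȳ_str) = 10330.815.
Var(ȳ_srs) = (1 − 5432/33485)·97340000/5432 = 15012.762.
deff = 10330.815 / 15012.762 = 0.6881.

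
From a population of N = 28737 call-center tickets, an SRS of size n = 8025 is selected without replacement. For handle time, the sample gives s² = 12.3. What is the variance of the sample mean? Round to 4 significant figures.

0.001105

Under SRS without replacement, Var(ȳ) = (1 − f)·s²/n with f = n/N = 8025/28737 = 0.27925671.
Var(ȳ) = (1 − 0.27925671)·12.3/8025 = 0.72074329·0.0015327103 = 0.0011046907.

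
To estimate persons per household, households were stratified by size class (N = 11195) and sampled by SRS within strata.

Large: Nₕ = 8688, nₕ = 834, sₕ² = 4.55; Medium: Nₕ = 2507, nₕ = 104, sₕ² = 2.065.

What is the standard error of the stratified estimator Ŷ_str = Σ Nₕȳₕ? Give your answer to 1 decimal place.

Var(Ŷ_str) = Σₕ Nₕ²(1 − fₕ)sₕ²/nₕ.
Large: 8688²·(1 − 834/8688)·4.55/834 = 372268.3.
Medium: 2507²·(1 − 104/2507)·2.065/104 = 119617.53.
Sum = 491885.83.
SE = √(491885.83) = 701.3.

701.3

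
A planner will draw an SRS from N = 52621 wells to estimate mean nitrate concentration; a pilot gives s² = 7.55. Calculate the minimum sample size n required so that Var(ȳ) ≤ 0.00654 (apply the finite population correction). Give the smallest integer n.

Without fpc, n₀ = s²/D = 7.55/0.00654 = 1154.4343.
With fpc, (1 − n/N)·s²/n ≤ D requires n ≥ n₀/(1 + n₀/N) = 1154.4343/(1 + 1154.4343/52621) = 1129.6513.
Rounding up, n = 1130.

1130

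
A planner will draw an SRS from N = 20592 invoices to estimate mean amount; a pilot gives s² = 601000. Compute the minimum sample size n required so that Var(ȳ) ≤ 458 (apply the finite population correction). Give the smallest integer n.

Without fpc, n₀ = s²/D = 601000/458 = 1312.2271.
With fpc, (1 − n/N)·s²/n ≤ D requires n ≥ n₀/(1 + n₀/N) = 1312.2271/(1 + 1312.2271/20592) = 1233.6149.
Rounding up, n = 1234.

1234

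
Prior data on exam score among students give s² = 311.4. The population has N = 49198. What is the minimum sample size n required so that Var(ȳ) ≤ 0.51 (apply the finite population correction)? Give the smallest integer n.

Without fpc, n₀ = s²/D = 311.4/0.51 = 610.5882.
With fpc, (1 − n/N)·s²/n ≤ D requires n ≥ n₀/(1 + n₀/N) = 610.5882/(1 + 610.5882/49198) = 603.1032.
Rounding up, n = 604.

604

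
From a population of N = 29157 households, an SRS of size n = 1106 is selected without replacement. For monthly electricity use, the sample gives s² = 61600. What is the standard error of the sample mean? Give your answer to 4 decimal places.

7.3201

Under SRS without replacement, Var(ȳ) = (1 − f)·s²/n with f = n/N = 1106/29157 = 0.03793257.
Var(ȳ) = (1 − 0.03793257)·61600/1106 = 0.96206743·55.696203 = 53.583502.
SE(ȳ) = √(53.583502) = 7.3201.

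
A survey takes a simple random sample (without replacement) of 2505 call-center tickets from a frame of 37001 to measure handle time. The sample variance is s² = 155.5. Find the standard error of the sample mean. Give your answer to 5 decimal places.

0.24057

Under SRS without replacement, Var(ȳ) = (1 − f)·s²/n with f = n/N = 2505/37001 = 0.06770087.
Var(ȳ) = (1 − 0.06770087)·155.5/2505 = 0.93229913·0.062075848 = 0.057873259.
SE(ȳ) = √(0.057873259) = 0.24057.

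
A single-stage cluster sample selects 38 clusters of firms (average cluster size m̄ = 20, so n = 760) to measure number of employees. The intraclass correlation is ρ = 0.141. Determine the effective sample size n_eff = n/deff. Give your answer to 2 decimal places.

deff = 1 + (20 − 1)·0.141 = 1 + 2.679 = 3.679.
n_eff = 760 / 3.679 = 206.58.

206.58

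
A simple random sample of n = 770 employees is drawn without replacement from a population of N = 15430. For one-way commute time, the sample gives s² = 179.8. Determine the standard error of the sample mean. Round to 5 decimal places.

Under SRS without replacement, Var(ȳ) = (1 − f)·s²/n with f = n/N = 770/15430 = 0.04990279.
Var(ȳ) = (1 − 0.04990279)·179.8/770 = 0.95009721·0.23350649 = 0.22185387.
SE(ȳ) = √(0.22185387) = 0.47101.

0.47101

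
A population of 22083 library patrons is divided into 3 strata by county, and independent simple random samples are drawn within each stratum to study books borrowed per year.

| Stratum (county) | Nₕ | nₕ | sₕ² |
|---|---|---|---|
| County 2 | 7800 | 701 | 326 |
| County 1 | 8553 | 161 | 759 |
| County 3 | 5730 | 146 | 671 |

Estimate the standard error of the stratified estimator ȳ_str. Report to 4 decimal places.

Var(ȳ_str) = Σₕ Wₕ²(1 − fₕ)sₕ²/nₕ with Wₕ = Nₕ/N, N = 22083.
County 2: Wₕ = 0.35321288; term = 0.35321288²·(1 − 0.08987179)·326/701 = 0.052805021.
County 1: Wₕ = 0.38731151; term = 0.38731151²·(1 − 0.01882380)·759/161 = 0.69387893.
County 3: Wₕ = 0.25947561; term = 0.25947561²·(1 − 0.02547993)·671/146 = 0.30154599.
Sum = 1.0482299.
SE = √(1.0482299) = 1.0238.

1.0238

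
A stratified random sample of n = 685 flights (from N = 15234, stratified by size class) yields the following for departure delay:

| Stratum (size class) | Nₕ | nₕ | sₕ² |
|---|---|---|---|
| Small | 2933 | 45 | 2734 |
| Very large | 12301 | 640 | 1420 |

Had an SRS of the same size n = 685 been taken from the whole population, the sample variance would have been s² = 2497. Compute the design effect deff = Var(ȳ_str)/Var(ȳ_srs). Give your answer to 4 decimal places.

Var(ȳ_str) = Σ Wₕ²(1−fₕ)sₕ²/nₕ with Wₕ = Nₕ/15234:
  Small: (2933/15234)²·(1−45/2933)·2734/45 = 2.217519
  Very large: (12301/15234)²·(1−640/12301)·1420/640 = 1.3713764
  → Var(ȳ_str) = 3.5888954.
Var(ȳ_srs) = (1 − 685/15234)·2497/685 = 3.4813458.
deff = 3.5888954 / 3.4813458 = 1.0309.

1.0309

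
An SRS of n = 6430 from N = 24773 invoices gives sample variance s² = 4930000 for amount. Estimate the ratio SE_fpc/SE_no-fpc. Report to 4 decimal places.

f = n/N = 6430/24773 = 0.25955678.
SE_no-fpc = √(s²/n) = 27.689682; SE_fpc = √((1−f)s²/n) = 23.826698.
Ratio = √(1−f) = 0.86049011.

0.8605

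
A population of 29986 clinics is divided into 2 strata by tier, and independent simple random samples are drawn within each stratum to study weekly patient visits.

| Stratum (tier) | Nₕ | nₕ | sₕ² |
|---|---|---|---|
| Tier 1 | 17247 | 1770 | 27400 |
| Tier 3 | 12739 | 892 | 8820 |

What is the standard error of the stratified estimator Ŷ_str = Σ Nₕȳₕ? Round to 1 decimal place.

74996.2

Var(Ŷ_str) = Σₕ Nₕ²(1 − fₕ)sₕ²/nₕ.
Tier 1: 17247²·(1 − 1770/17247)·27400/1770 = 4.1321649 × 10^9.
Tier 3: 12739²·(1 − 892/12739)·8820/892 = 1.4922702 × 10^9.
Sum = 5.6244351 × 10^9.
SE = √(5.6244351 × 10^9) = 74996.2.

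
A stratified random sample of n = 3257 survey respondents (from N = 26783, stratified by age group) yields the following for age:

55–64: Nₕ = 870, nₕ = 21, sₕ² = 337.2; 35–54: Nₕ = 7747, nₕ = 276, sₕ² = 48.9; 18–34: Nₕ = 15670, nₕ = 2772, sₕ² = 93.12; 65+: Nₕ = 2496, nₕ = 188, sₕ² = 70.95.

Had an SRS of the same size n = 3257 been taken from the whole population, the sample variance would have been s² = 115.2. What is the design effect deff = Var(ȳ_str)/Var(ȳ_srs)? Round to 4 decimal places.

Var(ȳ_str) = Σ Wₕ²(1−fₕ)sₕ²/nₕ with Wₕ = Nₕ/26783:
  55–64: (870/26783)²·(1−21/870)·337.2/21 = 0.016533956
  35–54: (7747/26783)²·(1−276/7747)·48.9/276 = 0.014295312
  18–34: (15670/26783)²·(1−2772/15670)·93.12/2772 = 0.0094650447
  65+: (2496/26783)²·(1−188/2496)·70.95/188 = 0.0030307945
  → Var(ȳ_str) = 0.043325107.
Var(ȳ_srs) = (1 − 3257/26783)·115.2/3257 = 0.031068737.
deff = 0.043325107 / 0.031068737 = 1.3945.

1.3945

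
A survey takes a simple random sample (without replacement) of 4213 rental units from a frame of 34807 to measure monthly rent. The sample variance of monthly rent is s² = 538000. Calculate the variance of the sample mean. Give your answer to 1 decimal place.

Under SRS without replacement, Var(ȳ) = (1 − f)·s²/n with f = n/N = 4213/34807 = 0.12103887.
Var(ȳ) = (1 − 0.12103887)·538000/4213 = 0.87896113·127.69998 = 112.24332.

112.2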